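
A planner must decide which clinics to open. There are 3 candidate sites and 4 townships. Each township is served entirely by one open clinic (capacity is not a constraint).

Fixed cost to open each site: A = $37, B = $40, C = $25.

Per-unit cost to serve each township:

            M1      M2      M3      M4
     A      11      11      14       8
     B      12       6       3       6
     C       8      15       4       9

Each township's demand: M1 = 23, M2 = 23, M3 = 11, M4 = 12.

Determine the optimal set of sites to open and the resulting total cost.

For any fixed open set, each township goes to its cheapest open site; total = fixed + service.
{B, C}: M1→C 8·23=184, M2→B 6·23=138, M3→B 3·11=33, M4→B 6·12=72. Service 427; fixed 65; total 492.
{A, B, C}: M1→C 8·23=184, M2→B 6·23=138, M3→B 3·11=33, M4→B 6·12=72. Service 427; fixed 102; total 529.
{B}: M1→B 12·23=276, M2→B 6·23=138, M3→B 3·11=33, M4→B 6·12=72. Service 519; fixed 40; total 559.
{C}: M1→C 8·23=184, M2→C 15·23=345, M3→C 4·11=44, M4→C 9·12=108. Service 681; fixed 25; total 706.
No other subset beats 492.

Open B and C; minimum total cost 492.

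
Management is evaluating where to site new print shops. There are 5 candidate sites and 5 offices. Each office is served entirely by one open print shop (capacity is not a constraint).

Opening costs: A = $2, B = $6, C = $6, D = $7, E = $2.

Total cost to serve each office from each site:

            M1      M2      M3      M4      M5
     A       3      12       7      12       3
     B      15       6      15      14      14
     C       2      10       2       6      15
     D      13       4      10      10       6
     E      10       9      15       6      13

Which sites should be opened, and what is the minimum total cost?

Open A and C; minimum total cost 31.

For any fixed open set, each office goes to its cheapest open site; total = fixed + service.
{A, C}: M1→C 2, M2→C 10, M3→C 2, M4→C 6, M5→A 3. Service 23; fixed 8; total 31.
{A, C, D}: service 17 + fixed 15 = 32
{A, C, E}: service 22 + fixed 10 = 32
{A, B, C, D, E}: service 17 + fixed 23 = 40
No other subset beats 31.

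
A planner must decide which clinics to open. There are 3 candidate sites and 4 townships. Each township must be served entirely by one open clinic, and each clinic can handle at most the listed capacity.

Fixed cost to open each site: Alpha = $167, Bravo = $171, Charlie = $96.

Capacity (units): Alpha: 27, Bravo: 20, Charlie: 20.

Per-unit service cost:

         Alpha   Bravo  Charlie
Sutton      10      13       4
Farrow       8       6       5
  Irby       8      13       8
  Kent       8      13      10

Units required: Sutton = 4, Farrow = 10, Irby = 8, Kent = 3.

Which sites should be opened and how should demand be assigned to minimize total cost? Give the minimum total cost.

Open {Alpha}: Sutton→Alpha 10·4=40, Farrow→Alpha 8·10=80, Irby→Alpha 8·8=64, Kent→Alpha 8·3=24.
Loads: Alpha carries 25/27. Service 208; fixed 167; total 375.
Next best feasible plan costs 417.

Minimum total cost: 375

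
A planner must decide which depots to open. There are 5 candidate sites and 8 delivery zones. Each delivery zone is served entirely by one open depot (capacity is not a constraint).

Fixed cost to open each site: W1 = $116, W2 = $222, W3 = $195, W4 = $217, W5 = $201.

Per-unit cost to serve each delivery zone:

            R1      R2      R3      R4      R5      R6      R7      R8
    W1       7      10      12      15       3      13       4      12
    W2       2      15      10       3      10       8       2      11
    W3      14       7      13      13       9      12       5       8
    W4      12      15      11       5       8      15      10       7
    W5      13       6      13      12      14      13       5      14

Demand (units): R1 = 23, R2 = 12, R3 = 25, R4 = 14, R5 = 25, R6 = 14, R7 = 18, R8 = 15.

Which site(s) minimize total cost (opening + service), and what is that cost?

For any fixed open set, each delivery zone goes to its cheapest open site; total = fixed + service.
{W1, W2}: R1→W2 2·23=46, R2→W1 10·12=120, R3→W2 10·25=250, R4→W2 3·14=42, R5→W1 3·25=75, R6→W2 8·14=112, R7→W2 2·18=36, R8→W2 11·15=165. Service 846; fixed 338; total 1184.
{W1, W2, W3}: R1→W2 2·23=46, R2→W3 7·12=84, R3→W2 10·25=250, R4→W2 3·14=42, R5→W1 3·25=75, R6→W2 8·14=112, R7→W2 2·18=36, R8→W3 8·15=120. Service 765; fixed 533; total 1298.
{W2}: service 1081 + fixed 222 = 1303
{W1, W2, W3, W4, W5}: service 738 + fixed 951 = 1689
No other subset beats 1184.

Open W1 and W2; minimum total cost 1184.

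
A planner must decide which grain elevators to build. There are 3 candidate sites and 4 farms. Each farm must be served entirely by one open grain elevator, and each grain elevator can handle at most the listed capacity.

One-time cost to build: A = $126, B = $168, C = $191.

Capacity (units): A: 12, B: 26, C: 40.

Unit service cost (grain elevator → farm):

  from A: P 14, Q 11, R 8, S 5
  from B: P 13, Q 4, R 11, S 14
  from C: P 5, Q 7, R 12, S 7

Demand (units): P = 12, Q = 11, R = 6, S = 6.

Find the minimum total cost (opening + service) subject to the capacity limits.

Open {C}: P→C 5·12=60, Q→C 7·11=77, R→C 12·6=72, S→C 7·6=42.
Loads: C carries 35/40. Service 251; fixed 191; total 442.
Next best feasible plan costs 532.

Minimum total cost: 442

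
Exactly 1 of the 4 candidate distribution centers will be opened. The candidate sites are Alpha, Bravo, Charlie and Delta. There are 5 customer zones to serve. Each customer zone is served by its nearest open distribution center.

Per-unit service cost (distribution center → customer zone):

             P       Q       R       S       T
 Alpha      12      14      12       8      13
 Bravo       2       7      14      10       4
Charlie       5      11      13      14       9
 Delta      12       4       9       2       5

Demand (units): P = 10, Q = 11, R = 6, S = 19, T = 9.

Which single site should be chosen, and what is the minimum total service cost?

Choose Delta only; total service cost 301.

With exactly 1 open, each customer zone uses its cheapest among the chosen.
{Delta}: P→Delta 12·10=120, Q→Delta 4·11=44, R→Delta 9·6=54, S→Delta 2·19=38, T→Delta 5·9=45. Service cost 301.
{Bravo}: service cost 407
{Charlie}: service cost 596
Among all 4 size-1 choices, {Delta} is lowest.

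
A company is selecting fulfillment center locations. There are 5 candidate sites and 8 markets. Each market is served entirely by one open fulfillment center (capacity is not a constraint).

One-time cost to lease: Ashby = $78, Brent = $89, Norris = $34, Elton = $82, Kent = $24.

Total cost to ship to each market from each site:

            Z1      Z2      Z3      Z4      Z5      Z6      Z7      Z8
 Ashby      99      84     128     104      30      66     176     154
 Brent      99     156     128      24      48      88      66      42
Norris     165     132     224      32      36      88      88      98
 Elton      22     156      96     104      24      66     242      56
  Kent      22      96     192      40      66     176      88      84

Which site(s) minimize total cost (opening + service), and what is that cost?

For any fixed open set, each market goes to its cheapest open site; total = fixed + service.
{Elton, Kent}: Z1→Elton 22, Z2→Kent 96, Z3→Elton 96, Z4→Kent 40, Z5→Elton 24, Z6→Elton 66, Z7→Kent 88, Z8→Elton 56. Service 488; fixed 106; total 594.
{Norris, Elton, Kent}: Z1→Elton 22, Z2→Kent 96, Z3→Elton 96, Z4→Norris 32, Z5→Elton 24, Z6→Elton 66, Z7→Norris 88, Z8→Elton 56. Service 480; fixed 140; total 620.
{Brent, Kent}: Z1→Kent 22, Z2→Kent 96, Z3→Brent 128, Z4→Brent 24, Z5→Brent 48, Z6→Brent 88, Z7→Brent 66, Z8→Brent 42. Service 514; fixed 113; total 627.
{Ashby, Brent, Norris, Elton, Kent}: Z1→Elton 22, Z2→Ashby 84, Z3→Elton 96, Z4→Brent 24, Z5→Elton 24, Z6→Ashby 66, Z7→Brent 66, Z8→Brent 42. Service 424; fixed 307; total 731.
No other subset beats 594.

Open Elton and Kent; minimum total cost 594.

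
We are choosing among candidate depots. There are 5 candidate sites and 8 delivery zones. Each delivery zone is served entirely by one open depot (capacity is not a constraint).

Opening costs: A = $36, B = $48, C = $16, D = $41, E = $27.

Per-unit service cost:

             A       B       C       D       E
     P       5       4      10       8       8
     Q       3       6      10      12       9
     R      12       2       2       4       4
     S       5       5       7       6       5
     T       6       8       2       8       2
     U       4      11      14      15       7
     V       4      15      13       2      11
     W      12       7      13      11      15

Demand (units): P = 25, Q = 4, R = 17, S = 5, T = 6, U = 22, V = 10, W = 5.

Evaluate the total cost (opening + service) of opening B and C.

Each delivery zone is assigned to its cheapest site among the open ones.
{B, C}: P→B 4·25=100, Q→B 6·4=24, R→B 2·17=34, S→B 5·5=25, T→C 2·6=12, U→B 11·22=242, V→C 13·10=130, W→B 7·5=35. Service 602; fixed 64; total 666.

Total cost: 666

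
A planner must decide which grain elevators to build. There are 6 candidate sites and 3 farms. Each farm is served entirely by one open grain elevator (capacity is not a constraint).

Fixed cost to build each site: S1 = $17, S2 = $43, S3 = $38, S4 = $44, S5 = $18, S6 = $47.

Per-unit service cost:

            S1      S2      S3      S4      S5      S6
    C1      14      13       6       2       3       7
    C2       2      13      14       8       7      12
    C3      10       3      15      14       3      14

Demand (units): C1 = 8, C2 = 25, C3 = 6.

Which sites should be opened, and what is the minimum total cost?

For any fixed open set, each farm goes to its cheapest open site; total = fixed + service.
{S1, S5}: C1→S5 3·8=24, C2→S1 2·25=50, C3→S5 3·6=18. Service 92; fixed 35; total 127.
{S1, S4, S5}: service 84 + fixed 79 = 163
{S1, S3, S5}: C1→S5 3·8=24, C2→S1 2·25=50, C3→S5 3·6=18. Service 92; fixed 73; total 165.
{S1, S2, S3, S4, S5, S6}: C1→S4 2·8=16, C2→S1 2·25=50, C3→S2 3·6=18. Service 84; fixed 207; total 291.
No other subset beats 127.

Open S1 and S5; minimum total cost 127.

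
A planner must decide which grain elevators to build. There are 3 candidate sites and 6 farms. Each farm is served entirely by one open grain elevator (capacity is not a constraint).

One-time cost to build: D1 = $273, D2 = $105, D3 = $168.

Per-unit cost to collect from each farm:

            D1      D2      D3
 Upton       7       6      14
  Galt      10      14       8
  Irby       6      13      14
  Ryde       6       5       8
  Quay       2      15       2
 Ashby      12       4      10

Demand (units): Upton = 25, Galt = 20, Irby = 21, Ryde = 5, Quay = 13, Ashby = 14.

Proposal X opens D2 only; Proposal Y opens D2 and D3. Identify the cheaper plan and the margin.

Proposal X: {D2}: Upton→D2 6·25=150, Galt→D2 14·20=280, Irby→D2 13·21=273, Ryde→D2 5·5=25, Quay→D2 15·13=195, Ashby→D2 4·14=56. Service 979; fixed 105; total 1084.
Proposal Y: {D2, D3}: Upton→D2 6·25=150, Galt→D3 8·20=160, Irby→D2 13·21=273, Ryde→D2 5·5=25, Quay→D3 2·13=26, Ashby→D2 4·14=56. Service 690; fixed 273; total 963.
Difference: |1084 − 963| = 121.

Proposal Y is cheaper by 121.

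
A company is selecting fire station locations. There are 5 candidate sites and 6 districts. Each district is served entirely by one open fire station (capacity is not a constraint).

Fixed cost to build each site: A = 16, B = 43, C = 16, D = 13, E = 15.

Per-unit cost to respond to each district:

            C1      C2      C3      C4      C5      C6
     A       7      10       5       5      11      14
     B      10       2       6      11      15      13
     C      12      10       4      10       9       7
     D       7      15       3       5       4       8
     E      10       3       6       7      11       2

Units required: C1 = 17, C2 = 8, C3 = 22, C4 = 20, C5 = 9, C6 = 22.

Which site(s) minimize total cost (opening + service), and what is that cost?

Open D and E; minimum total cost 417.

For any fixed open set, each district goes to its cheapest open site; total = fixed + service.
{D, E}: C1→D 7·17=119, C2→E 3·8=24, C3→D 3·22=66, C4→D 5·20=100, C5→D 4·9=36, C6→E 2·22=44. Service 389; fixed 28; total 417.
{A, D, E}: C1→A 7·17=119, C2→E 3·8=24, C3→D 3·22=66, C4→A 5·20=100, C5→D 4·9=36, C6→E 2·22=44. Service 389; fixed 44; total 433.
{C, D, E}: service 389 + fixed 44 = 433
{A, B, C, D, E}: C1→A 7·17=119, C2→B 2·8=16, C3→D 3·22=66, C4→A 5·20=100, C5→D 4·9=36, C6→E 2·22=44. Service 381; fixed 103; total 484.
No other subset beats 417.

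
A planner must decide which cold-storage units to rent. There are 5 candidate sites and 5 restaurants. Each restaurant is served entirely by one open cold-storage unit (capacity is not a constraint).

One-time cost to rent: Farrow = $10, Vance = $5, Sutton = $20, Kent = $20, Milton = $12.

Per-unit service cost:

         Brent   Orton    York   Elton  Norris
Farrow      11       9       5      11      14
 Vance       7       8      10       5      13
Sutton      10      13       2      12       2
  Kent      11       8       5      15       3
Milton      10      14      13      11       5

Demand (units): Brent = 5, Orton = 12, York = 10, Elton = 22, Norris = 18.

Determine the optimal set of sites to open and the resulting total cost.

Open Vance and Sutton; minimum total cost 322.

For any fixed open set, each restaurant goes to its cheapest open site; total = fixed + service.
{Vance, Sutton}: Brent→Vance 7·5=35, Orton→Vance 8·12=96, York→Sutton 2·10=20, Elton→Vance 5·22=110, Norris→Sutton 2·18=36. Service 297; fixed 25; total 322.
{Farrow, Vance, Sutton}: Brent→Vance 7·5=35, Orton→Vance 8·12=96, York→Sutton 2·10=20, Elton→Vance 5·22=110, Norris→Sutton 2·18=36. Service 297; fixed 35; total 332.
{Vance, Sutton, Milton}: Brent→Vance 7·5=35, Orton→Vance 8·12=96, York→Sutton 2·10=20, Elton→Vance 5·22=110, Norris→Sutton 2·18=36. Service 297; fixed 37; total 334.
{Farrow, Vance, Sutton, Kent, Milton}: Brent→Vance 7·5=35, Orton→Vance 8·12=96, York→Sutton 2·10=20, Elton→Vance 5·22=110, Norris→Sutton 2·18=36. Service 297; fixed 67; total 364.
No other subset beats 322.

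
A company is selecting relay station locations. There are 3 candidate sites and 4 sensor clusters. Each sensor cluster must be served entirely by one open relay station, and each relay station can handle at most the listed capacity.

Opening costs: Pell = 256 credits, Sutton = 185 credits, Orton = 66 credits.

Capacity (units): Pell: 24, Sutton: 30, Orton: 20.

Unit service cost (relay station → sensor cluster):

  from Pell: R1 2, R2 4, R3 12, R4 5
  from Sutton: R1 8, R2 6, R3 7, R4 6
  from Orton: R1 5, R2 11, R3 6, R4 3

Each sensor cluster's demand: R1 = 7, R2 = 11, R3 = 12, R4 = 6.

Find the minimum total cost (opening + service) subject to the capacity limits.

Minimum total cost: 454

Open {Sutton, Orton}: R1→Orton 5·7=35, R2→Sutton 6·11=66, R3→Sutton 7·12=84, R4→Orton 3·6=18.
Loads: Sutton carries 23/30, Orton carries 13/20. Service 203; fixed 251; total 454.
Next best feasible plan costs 460.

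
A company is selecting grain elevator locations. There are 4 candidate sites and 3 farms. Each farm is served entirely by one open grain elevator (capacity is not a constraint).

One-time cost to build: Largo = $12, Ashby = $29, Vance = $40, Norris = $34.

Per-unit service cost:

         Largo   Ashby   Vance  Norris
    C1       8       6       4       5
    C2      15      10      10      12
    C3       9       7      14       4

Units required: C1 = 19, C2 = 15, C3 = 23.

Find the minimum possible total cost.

For any fixed open set, each farm goes to its cheapest open site; total = fixed + service.
{Vance, Norris}: C1→Vance 4·19=76, C2→Vance 10·15=150, C3→Norris 4·23=92. Service 318; fixed 74; total 392.
{Ashby, Norris}: service 337 + fixed 63 = 400
{Norris}: service 367 + fixed 34 = 401
{Largo, Ashby, Vance, Norris}: service 318 + fixed 115 = 433
No other subset beats 392.

Minimum total cost: 392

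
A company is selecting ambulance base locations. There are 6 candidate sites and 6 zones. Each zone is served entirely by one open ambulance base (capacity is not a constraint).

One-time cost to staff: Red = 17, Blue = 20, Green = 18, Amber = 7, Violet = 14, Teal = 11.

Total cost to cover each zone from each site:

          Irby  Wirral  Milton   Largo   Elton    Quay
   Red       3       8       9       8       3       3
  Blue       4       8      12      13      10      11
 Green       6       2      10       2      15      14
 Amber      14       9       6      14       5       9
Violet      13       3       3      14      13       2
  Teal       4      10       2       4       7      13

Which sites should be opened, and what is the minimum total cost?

For any fixed open set, each zone goes to its cheapest open site; total = fixed + service.
{Violet, Teal}: Irby→Teal 4, Wirral→Violet 3, Milton→Teal 2, Largo→Teal 4, Elton→Teal 7, Quay→Violet 2. Service 22; fixed 25; total 47.
{Red}: Irby→Red 3, Wirral→Red 8, Milton→Red 9, Largo→Red 8, Elton→Red 3, Quay→Red 3. Service 34; fixed 17; total 51.
{Red, Teal}: Irby→Red 3, Wirral→Red 8, Milton→Teal 2, Largo→Teal 4, Elton→Red 3, Quay→Red 3. Service 23; fixed 28; total 51.
{Red, Blue, Green, Amber, Violet, Teal}: service 14 + fixed 87 = 101
No other subset beats 47.

Open Violet and Teal; minimum total cost 47.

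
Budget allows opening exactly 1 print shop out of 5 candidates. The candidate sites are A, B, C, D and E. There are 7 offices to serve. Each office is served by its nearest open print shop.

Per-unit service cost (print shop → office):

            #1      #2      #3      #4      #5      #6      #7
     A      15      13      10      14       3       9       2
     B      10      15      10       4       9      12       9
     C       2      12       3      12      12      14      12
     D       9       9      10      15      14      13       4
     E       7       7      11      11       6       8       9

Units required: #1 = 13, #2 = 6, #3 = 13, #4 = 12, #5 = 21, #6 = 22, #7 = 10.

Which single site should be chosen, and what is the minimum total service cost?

With exactly 1 open, each office uses its cheapest among the chosen.
{E}: #1→E 7·13=91, #2→E 7·6=42, #3→E 11·13=143, #4→E 11·12=132, #5→E 6·21=126, #6→E 8·22=176, #7→E 9·10=90. Service cost 800.
{A}: service cost 852
{B}: service cost 941
Among all 5 size-1 choices, {E} is lowest.

Choose E only; total service cost 800.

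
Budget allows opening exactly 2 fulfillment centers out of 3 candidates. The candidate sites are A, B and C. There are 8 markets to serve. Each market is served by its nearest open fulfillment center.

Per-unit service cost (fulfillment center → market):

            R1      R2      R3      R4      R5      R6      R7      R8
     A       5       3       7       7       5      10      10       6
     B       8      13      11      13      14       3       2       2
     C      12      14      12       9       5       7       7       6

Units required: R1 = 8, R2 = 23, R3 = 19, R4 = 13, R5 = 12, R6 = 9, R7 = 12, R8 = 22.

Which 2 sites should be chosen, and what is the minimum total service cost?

With exactly 2 open, each market uses its cheapest among the chosen.
{A, B}: R1→A 5·8=40, R2→A 3·23=69, R3→A 7·19=133, R4→A 7·13=91, R5→A 5·12=60, R6→B 3·9=27, R7→B 2·12=24, R8→B 2·22=44. Service cost 488.
{A, C}: service cost 672
{B, C}: service cost 844
Among all 3 size-2 choices, {A, B} is lowest.

Choose A and B; total service cost 488.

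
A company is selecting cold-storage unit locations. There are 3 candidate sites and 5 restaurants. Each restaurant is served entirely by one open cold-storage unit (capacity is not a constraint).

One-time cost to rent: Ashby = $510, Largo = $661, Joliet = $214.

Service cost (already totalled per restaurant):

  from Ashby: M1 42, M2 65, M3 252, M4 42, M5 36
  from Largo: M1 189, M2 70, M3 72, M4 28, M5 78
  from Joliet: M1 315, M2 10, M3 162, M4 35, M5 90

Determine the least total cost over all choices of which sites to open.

For any fixed open set, each restaurant goes to its cheapest open site; total = fixed + service.
{Joliet}: M1→Joliet 315, M2→Joliet 10, M3→Joliet 162, M4→Joliet 35, M5→Joliet 90. Service 612; fixed 214; total 826.
{Ashby}: service 437 + fixed 510 = 947
{Ashby, Joliet}: M1→Ashby 42, M2→Joliet 10, M3→Joliet 162, M4→Joliet 35, M5→Ashby 36. Service 285; fixed 724; total 1009.
{Ashby, Largo, Joliet}: service 188 + fixed 1385 = 1573
(All 7 nonempty subsets were checked; Joliet only is lowest.)

Minimum total cost: 826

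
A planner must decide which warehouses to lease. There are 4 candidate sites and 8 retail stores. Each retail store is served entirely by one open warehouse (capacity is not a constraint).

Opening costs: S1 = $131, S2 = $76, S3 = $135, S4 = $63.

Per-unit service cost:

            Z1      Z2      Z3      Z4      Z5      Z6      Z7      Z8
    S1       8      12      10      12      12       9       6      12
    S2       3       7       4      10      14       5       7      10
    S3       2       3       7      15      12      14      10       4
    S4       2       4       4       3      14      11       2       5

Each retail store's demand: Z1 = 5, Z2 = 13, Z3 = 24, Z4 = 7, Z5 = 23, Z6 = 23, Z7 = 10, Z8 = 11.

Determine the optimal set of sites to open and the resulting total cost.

For any fixed open set, each retail store goes to its cheapest open site; total = fixed + service.
{S2, S4}: Z1→S4 2·5=10, Z2→S4 4·13=52, Z3→S2 4·24=96, Z4→S4 3·7=21, Z5→S2 14·23=322, Z6→S2 5·23=115, Z7→S4 2·10=20, Z8→S4 5·11=55. Service 691; fixed 139; total 830.
{S4}: service 829 + fixed 63 = 892
{S2, S3, S4}: Z1→S3 2·5=10, Z2→S3 3·13=39, Z3→S2 4·24=96, Z4→S4 3·7=21, Z5→S3 12·23=276, Z6→S2 5·23=115, Z7→S4 2·10=20, Z8→S3 4·11=44. Service 621; fixed 274; total 895.
{S1, S2, S3, S4}: service 621 + fixed 405 = 1026
No other subset beats 830.

Open S2 and S4; minimum total cost 830.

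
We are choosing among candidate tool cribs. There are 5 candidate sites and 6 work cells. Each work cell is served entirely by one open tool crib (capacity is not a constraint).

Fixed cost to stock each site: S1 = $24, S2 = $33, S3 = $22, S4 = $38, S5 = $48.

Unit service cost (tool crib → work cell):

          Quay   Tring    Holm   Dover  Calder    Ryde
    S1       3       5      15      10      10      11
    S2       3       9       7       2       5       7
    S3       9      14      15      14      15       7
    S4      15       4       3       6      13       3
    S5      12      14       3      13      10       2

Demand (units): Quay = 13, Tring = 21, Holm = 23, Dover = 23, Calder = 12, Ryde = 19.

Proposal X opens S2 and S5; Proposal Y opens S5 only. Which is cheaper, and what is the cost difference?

Proposal X is cheaper by 502.

Proposal X: {S2, S5}: Quay→S2 3·13=39, Tring→S2 9·21=189, Holm→S5 3·23=69, Dover→S2 2·23=46, Calder→S2 5·12=60, Ryde→S5 2·19=38. Service 441; fixed 81; total 522.
Proposal Y: {S5}: Quay→S5 12·13=156, Tring→S5 14·21=294, Holm→S5 3·23=69, Dover→S5 13·23=299, Calder→S5 10·12=120, Ryde→S5 2·19=38. Service 976; fixed 48; total 1024.
Difference: |522 − 1024| = 502.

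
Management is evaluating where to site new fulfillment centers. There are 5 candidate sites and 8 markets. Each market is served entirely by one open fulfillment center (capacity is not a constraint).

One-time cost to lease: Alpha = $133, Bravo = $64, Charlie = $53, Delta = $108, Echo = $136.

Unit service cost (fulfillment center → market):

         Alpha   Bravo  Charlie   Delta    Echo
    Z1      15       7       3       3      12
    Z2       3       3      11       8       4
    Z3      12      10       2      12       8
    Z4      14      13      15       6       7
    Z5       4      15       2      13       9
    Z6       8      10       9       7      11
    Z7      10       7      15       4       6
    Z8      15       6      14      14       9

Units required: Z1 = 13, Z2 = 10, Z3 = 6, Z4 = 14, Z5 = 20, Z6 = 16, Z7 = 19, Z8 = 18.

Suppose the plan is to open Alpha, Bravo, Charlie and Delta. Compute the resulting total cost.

Total cost: 859

Each market is assigned to its cheapest site among the open ones.
{Alpha, Bravo, Charlie, Delta}: Z1→Charlie 3·13=39, Z2→Alpha 3·10=30, Z3→Charlie 2·6=12, Z4→Delta 6·14=84, Z5→Charlie 2·20=40, Z6→Delta 7·16=112, Z7→Delta 4·19=76, Z8→Bravo 6·18=108. Service 501; fixed 358; total 859.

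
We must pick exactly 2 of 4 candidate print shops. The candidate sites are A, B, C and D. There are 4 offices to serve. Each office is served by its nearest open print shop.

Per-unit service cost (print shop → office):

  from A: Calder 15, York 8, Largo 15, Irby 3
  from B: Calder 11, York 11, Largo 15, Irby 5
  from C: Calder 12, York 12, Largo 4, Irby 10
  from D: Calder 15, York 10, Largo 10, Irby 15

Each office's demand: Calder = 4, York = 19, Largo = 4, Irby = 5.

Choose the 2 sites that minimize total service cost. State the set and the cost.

Choose A and C; total service cost 231.

With exactly 2 open, each office uses its cheapest among the chosen.
{A, C}: Calder→C 12·4=48, York→A 8·19=152, Largo→C 4·4=16, Irby→A 3·5=15. Service cost 231.
{A, D}: service cost 267
{A, B}: service cost 271
Among all 6 size-2 choices, {A, C} is lowest.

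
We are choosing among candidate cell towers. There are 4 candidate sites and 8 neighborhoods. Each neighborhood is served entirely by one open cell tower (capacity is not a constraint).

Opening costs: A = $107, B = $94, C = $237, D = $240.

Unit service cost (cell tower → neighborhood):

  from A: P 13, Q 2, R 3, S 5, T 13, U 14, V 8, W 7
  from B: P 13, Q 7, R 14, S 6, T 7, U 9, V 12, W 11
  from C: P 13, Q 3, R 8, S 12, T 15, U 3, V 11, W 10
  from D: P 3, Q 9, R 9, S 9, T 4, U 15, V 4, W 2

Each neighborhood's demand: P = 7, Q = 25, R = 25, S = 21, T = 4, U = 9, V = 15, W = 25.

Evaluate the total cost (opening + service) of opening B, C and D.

Each neighborhood is assigned to its cheapest site among the open ones.
{B, C, D}: P→D 3·7=21, Q→C 3·25=75, R→C 8·25=200, S→B 6·21=126, T→D 4·4=16, U→C 3·9=27, V→D 4·15=60, W→D 2·25=50. Service 575; fixed 571; total 1146.

Total cost: 1146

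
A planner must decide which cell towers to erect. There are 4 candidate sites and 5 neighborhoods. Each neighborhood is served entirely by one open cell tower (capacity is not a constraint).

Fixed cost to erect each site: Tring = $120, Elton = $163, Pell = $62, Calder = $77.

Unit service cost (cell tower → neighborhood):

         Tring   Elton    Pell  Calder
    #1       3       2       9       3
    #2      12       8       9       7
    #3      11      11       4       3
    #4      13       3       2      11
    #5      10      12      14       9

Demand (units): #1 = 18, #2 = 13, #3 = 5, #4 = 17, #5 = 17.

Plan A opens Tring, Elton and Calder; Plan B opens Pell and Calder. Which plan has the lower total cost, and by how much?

Plan A: {Tring, Elton, Calder}: #1→Elton 2·18=36, #2→Calder 7·13=91, #3→Calder 3·5=15, #4→Elton 3·17=51, #5→Calder 9·17=153. Service 346; fixed 360; total 706.
Plan B: {Pell, Calder}: #1→Calder 3·18=54, #2→Calder 7·13=91, #3→Calder 3·5=15, #4→Pell 2·17=34, #5→Calder 9·17=153. Service 347; fixed 139; total 486.
Difference: |706 − 486| = 220.

Plan B is cheaper by 220.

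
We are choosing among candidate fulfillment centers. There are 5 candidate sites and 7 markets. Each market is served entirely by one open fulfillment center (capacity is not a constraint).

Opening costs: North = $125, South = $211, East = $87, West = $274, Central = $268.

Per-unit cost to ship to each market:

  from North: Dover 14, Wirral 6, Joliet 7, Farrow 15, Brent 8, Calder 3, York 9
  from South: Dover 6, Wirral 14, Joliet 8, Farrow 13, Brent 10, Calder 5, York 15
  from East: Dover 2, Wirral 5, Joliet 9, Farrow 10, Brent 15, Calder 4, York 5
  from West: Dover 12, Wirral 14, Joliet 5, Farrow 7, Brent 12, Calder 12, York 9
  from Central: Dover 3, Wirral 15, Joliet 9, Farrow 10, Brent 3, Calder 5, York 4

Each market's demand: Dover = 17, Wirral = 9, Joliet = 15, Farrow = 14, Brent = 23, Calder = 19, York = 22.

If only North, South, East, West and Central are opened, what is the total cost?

Total cost: 1431

Each market is assigned to its cheapest site among the open ones.
{North, South, East, West, Central}: Dover→East 2·17=34, Wirral→East 5·9=45, Joliet→West 5·15=75, Farrow→West 7·14=98, Brent→Central 3·23=69, Calder→North 3·19=57, York→Central 4·22=88. Service 466; fixed 965; total 1431.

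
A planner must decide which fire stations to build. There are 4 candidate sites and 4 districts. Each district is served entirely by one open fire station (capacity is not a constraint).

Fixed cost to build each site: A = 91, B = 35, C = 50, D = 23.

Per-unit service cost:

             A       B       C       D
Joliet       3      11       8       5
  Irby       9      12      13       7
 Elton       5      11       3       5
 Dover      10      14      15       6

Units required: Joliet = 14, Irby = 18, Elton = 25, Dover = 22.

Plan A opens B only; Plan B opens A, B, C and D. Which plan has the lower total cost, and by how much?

Plan A: {B}: Joliet→B 11·14=154, Irby→B 12·18=216, Elton→B 11·25=275, Dover→B 14·22=308. Service 953; fixed 35; total 988.
Plan B: {A, B, C, D}: Joliet→A 3·14=42, Irby→D 7·18=126, Elton→C 3·25=75, Dover→D 6·22=132. Service 375; fixed 199; total 574.
Difference: |988 − 574| = 414.

Plan B is cheaper by 414.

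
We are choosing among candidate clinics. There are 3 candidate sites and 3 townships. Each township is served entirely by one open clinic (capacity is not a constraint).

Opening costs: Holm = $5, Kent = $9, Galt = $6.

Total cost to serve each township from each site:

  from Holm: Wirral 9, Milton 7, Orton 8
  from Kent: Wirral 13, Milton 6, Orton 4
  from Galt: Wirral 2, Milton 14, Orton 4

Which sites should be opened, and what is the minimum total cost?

Open Holm and Galt; minimum total cost 24.

For any fixed open set, each township goes to its cheapest open site; total = fixed + service.
{Holm, Galt}: Wirral→Galt 2, Milton→Holm 7, Orton→Galt 4. Service 13; fixed 11; total 24.
{Galt}: service 20 + fixed 6 = 26
{Kent, Galt}: service 12 + fixed 15 = 27
{Holm, Kent, Galt}: Wirral→Galt 2, Milton→Kent 6, Orton→Kent 4. Service 12; fixed 20; total 32.
No other subset beats 24.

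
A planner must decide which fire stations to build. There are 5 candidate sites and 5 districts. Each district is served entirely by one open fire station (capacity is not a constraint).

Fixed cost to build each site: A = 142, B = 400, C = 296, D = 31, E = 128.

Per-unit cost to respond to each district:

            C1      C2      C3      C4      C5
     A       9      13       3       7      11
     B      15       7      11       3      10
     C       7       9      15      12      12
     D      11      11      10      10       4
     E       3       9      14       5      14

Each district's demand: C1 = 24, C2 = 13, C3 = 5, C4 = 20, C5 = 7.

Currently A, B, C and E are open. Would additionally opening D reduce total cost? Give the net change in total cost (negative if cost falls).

Current service cost with {A, B, C, E}: 308.
Adding D: each district re-picks its cheapest; new service cost 266, saving 42.
Extra fixed cost: 31. Net change = 31 − 42 = -11.
(Totals: 1274 → 1263.)

Yes — net change −11 (cost falls by 11).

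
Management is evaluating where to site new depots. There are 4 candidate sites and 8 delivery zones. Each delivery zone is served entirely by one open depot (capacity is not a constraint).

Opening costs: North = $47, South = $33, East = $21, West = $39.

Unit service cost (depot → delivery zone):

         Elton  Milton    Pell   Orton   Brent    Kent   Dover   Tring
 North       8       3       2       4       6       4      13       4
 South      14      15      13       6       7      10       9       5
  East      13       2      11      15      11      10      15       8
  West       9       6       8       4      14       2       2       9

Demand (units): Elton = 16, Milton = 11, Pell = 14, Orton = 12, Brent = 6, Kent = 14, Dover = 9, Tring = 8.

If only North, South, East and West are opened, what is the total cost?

Each delivery zone is assigned to its cheapest site among the open ones.
{North, South, East, West}: Elton→North 8·16=128, Milton→East 2·11=22, Pell→North 2·14=28, Orton→North 4·12=48, Brent→North 6·6=36, Kent→West 2·14=28, Dover→West 2·9=18, Tring→North 4·8=32. Service 340; fixed 140; total 480.

Total cost: 480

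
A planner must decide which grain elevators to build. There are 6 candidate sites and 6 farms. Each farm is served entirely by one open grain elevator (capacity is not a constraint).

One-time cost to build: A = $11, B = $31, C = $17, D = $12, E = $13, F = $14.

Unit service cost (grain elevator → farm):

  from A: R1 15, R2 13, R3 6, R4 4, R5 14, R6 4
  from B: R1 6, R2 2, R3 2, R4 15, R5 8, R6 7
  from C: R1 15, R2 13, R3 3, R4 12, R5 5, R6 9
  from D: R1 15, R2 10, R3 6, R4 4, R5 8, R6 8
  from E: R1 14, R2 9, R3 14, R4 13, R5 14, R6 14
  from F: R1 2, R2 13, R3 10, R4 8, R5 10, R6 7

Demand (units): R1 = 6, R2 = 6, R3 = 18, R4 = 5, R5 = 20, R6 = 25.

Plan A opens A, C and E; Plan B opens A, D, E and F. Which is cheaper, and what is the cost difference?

Plan A is cheaper by 51.

Plan A: {A, C, E}: R1→E 14·6=84, R2→E 9·6=54, R3→C 3·18=54, R4→A 4·5=20, R5→C 5·20=100, R6→A 4·25=100. Service 412; fixed 41; total 453.
Plan B: {A, D, E, F}: R1→F 2·6=12, R2→E 9·6=54, R3→A 6·18=108, R4→A 4·5=20, R5→D 8·20=160, R6→A 4·25=100. Service 454; fixed 50; total 504.
Difference: |453 − 504| = 51.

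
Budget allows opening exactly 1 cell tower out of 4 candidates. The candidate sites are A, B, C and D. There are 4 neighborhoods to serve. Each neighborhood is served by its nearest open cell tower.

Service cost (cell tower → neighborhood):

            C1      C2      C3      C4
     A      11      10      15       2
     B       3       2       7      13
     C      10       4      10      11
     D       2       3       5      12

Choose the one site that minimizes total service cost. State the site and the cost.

Choose D only; total service cost 22.

With exactly 1 open, each neighborhood uses its cheapest among the chosen.
{D}: C1→D 2, C2→D 3, C3→D 5, C4→D 12. Service cost 22.
{B}: service cost 25
{C}: service cost 35
Among all 4 size-1 choices, {D} is lowest.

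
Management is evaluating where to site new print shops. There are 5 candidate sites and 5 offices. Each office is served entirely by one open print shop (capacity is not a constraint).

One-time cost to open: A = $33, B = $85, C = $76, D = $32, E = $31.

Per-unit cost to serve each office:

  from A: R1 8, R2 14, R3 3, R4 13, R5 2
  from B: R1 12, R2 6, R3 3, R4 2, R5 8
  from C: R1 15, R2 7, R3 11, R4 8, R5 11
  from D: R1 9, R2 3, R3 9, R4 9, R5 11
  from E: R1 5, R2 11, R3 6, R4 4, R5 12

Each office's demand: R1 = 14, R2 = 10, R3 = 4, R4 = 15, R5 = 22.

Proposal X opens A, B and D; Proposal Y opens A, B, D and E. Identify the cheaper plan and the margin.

Proposal X: {A, B, D}: R1→A 8·14=112, R2→D 3·10=30, R3→A 3·4=12, R4→B 2·15=30, R5→A 2·22=44. Service 228; fixed 150; total 378.
Proposal Y: {A, B, D, E}: R1→E 5·14=70, R2→D 3·10=30, R3→A 3·4=12, R4→B 2·15=30, R5→A 2·22=44. Service 186; fixed 181; total 367.
Difference: |378 − 367| = 11.

Proposal Y is cheaper by 11.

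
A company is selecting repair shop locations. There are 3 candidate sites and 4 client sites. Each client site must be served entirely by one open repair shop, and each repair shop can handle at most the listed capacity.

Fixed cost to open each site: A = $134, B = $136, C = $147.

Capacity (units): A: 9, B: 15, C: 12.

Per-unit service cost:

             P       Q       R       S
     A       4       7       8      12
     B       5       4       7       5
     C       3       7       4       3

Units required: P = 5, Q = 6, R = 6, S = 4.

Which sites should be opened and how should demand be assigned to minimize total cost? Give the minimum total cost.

Minimum total cost: 366

Open {B, C}: P→C 3·5=15, Q→B 4·6=24, R→C 4·6=24, S→B 5·4=20.
Loads: B carries 10/15, C carries 11/12. Service 83; fixed 283; total 366.
Next best feasible plan costs 368.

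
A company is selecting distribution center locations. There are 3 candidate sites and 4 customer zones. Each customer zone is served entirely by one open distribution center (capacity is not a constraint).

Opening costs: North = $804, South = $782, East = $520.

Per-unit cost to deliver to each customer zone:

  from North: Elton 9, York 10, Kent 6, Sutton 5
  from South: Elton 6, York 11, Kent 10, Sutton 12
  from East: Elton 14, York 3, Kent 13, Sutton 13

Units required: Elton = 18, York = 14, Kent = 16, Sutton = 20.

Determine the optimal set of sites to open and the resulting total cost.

For any fixed open set, each customer zone goes to its cheapest open site; total = fixed + service.
{East}: Elton→East 14·18=252, York→East 3·14=42, Kent→East 13·16=208, Sutton→East 13·20=260. Service 762; fixed 520; total 1282.
{North}: service 498 + fixed 804 = 1302
{South}: Elton→South 6·18=108, York→South 11·14=154, Kent→South 10·16=160, Sutton→South 12·20=240. Service 662; fixed 782; total 1444.
{North, South, East}: service 346 + fixed 2106 = 2452
No other subset beats 1282.

Open East only; minimum total cost 1282.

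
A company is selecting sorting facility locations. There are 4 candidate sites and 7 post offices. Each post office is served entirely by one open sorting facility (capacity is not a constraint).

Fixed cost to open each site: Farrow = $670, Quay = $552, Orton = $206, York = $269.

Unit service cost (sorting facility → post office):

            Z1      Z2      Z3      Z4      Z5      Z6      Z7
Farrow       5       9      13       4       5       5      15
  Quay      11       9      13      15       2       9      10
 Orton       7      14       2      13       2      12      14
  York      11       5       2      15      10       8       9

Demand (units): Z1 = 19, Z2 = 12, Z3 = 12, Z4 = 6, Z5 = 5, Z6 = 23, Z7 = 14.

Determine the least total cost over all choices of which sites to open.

For any fixed open set, each post office goes to its cheapest open site; total = fixed + service.
{York}: Z1→York 11·19=209, Z2→York 5·12=60, Z3→York 2·12=24, Z4→York 15·6=90, Z5→York 10·5=50, Z6→York 8·23=184, Z7→York 9·14=126. Service 743; fixed 269; total 1012.
{Orton, York}: Z1→Orton 7·19=133, Z2→York 5·12=60, Z3→Orton 2·12=24, Z4→Orton 13·6=78, Z5→Orton 2·5=10, Z6→York 8·23=184, Z7→York 9·14=126. Service 615; fixed 475; total 1090.
{Orton}: Z1→Orton 7·19=133, Z2→Orton 14·12=168, Z3→Orton 2·12=24, Z4→Orton 13·6=78, Z5→Orton 2·5=10, Z6→Orton 12·23=276, Z7→Orton 14·14=196. Service 885; fixed 206; total 1091.
{Farrow, Quay, Orton, York}: service 454 + fixed 1697 = 2151
(All 15 nonempty subsets were checked; York only is lowest.)

Minimum total cost: 1012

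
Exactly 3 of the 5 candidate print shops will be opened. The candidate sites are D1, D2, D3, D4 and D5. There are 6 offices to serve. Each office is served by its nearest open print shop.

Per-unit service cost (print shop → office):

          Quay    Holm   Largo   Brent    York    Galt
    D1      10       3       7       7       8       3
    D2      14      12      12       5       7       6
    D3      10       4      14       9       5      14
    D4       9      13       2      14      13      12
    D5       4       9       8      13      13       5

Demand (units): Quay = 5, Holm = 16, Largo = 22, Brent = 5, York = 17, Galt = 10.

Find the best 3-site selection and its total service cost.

With exactly 3 open, each office uses its cheapest among the chosen.
{D1, D3, D4}: Quay→D4 9·5=45, Holm→D1 3·16=48, Largo→D4 2·22=44, Brent→D1 7·5=35, York→D3 5·17=85, Galt→D1 3·10=30. Service cost 287.
{D3, D4, D5}: service cost 308
{D1, D2, D4}: service cost 311
Among all 10 size-3 choices, {D1, D3, D4} is lowest.

Choose D1, D3 and D4; total service cost 287.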